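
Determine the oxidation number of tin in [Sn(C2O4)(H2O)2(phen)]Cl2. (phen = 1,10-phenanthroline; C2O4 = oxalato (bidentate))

+4

2 chloride outside the brackets (-1 each) → the complex ion is 2+.
Ligand charges: 2×H2O neutral; 1×phen neutral; 1×C2O4 = -2; sum -2.
Sn + (-2) = 2+ ⇒ Sn is +4.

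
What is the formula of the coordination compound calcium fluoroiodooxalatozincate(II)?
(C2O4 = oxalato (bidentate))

Ca[Zn(C2O4)FI]

Ligands: 1 oxalato (C2O4, -2), 1 fluoro (F, -1), 1 iodo (I, -1). Ligand charge sum = -4.
With Zn in oxidation state +2, the complex ion is [Zn...]^2−.
Charge balance with calcium (+2) requires 1 complex ion per 1 calcium.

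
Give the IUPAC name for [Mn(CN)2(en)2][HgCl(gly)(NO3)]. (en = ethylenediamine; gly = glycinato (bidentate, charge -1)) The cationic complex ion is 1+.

The complex cation is given as 1+; its ligand charges sum to -2, so Mn = +3.
A 1:1 salt means the anion carries the equal and opposite charge, 1−.
Anion: ligand charges sum to -3; for the ion to be 1−, Hg = +2.

dicyanobis(ethylenediamine)manganese(III) chloro(glycinato)nitratomercurate(II)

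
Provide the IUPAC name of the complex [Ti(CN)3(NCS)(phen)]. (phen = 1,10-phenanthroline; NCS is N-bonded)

tricyanoisothiocyanato(1,10-phenanthroline)titanium(IV)

There is no counter-ion, so the complex is neutral overall.
Ligand charges: 1×1,10-phenanthroline (neutral), 1×isothiocyanato (-1 each), 3×cyano (-1 each); total -4. So Ti + (-4) = 0, giving Ti = +4.
Ligands are named alphabetically: cyano before isothiocyanato before phenanthroline.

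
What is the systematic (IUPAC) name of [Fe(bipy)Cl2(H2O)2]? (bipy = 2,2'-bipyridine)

diaqua(2,2'-bipyridine)dichloroiron(II)

There is no counter-ion, so the complex is neutral overall.
Ligand charges: 1×2,2'-bipyridine (neutral), 2×chloro (-1 each), 2×aqua (neutral); total -2. So Fe + (-2) = 0, giving Fe = +2.
Ligands are named alphabetically: aqua before bipyridine before chloro.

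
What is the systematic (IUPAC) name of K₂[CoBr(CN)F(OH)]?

potassium bromocyanofluorohydroxocobaltate(II)

The 2 potassium counter-ions carry a total charge of +2, so each complex ion is 2−.
Ligand charges: 1×fluoro (-1 each), 1×cyano (-1 each), 1×hydroxo (-1 each), 1×bromo (-1 each); total -4. So Co + (-4) = 2−, giving Co = +2.
Ligands are named alphabetically: bromo before cyano before fluoro before hydroxo.
The complex ion is anionic, so cobalt takes the -ate form cobaltate(II).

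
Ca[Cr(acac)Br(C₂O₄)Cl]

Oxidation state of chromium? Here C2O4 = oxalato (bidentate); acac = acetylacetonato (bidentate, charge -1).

1 calcium outside the brackets (+2 each) → the complex ion is 2−.
Ligand charges: 1×C2O4 = -2; 1×acac = -1; 1×Br = -1; 1×Cl = -1; sum -5.
Cr + (-5) = 2− ⇒ Cr is +3.

+3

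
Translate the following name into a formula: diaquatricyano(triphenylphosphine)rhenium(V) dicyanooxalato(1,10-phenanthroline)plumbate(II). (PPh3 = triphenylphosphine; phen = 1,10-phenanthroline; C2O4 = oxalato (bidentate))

[Re(CN)3(H2O)2(PPh3)][Pb(C2O4)(CN)2(phen)]

Cation [Re…]: ligand charges -3, Re(V) ⇒ ion charge 2+.
Anion [Pb…]: ligand charges -4, Pb(II) ⇒ ion charge 2−.
One 2+ cation balances one 2− anion.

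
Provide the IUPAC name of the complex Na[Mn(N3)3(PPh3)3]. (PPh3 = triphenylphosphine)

sodium triazidotris(triphenylphosphine)manganate(II)

The 1 sodium counter-ion carries a total charge of +1, so each complex ion is 1−.
Ligand charges: 3×azido (-1 each), 3×triphenylphosphine (neutral); total -3. So Mn + (-3) = 1−, giving Mn = +2.
Ligands are named alphabetically: azido before triphenylphosphine.
The complex ion is anionic, so manganese takes the -ate form manganate(II).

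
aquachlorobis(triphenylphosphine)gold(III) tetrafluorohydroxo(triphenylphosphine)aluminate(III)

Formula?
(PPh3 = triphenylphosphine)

[AuCl(H2O)(PPh3)2][AlF4(OH)(PPh3)]

Cation [Au…]: ligand charges -1, Au(III) ⇒ ion charge 2+.
Anion [Al…]: ligand charges -5, Al(III) ⇒ ion charge 2−.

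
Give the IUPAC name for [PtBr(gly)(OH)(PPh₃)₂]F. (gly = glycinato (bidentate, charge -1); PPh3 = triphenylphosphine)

The 1 fluoride counter-ion carries a total charge of -1, so each complex ion is 1+.
Ligand charges: 1×hydroxo (-1 each), 1×bromo (-1 each), 1×glycinato (-1 each), 2×triphenylphosphine (neutral); total -3. So Pt + (-3) = 1+, giving Pt = +4.
Ligands are named alphabetically: bromo before glycinato before hydroxo before triphenylphosphine.

bromo(glycinato)hydroxobis(triphenylphosphine)platinum(IV) fluoride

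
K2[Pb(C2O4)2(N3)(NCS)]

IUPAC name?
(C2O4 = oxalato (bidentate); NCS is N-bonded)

The 2 potassium counter-ions carry a total charge of +2, so each complex ion is 2−.
Ligand charges: 2×oxalato (-2 each), 1×isothiocyanato (-1 each), 1×azido (-1 each); total -6. So Pb + (-6) = 2−, giving Pb = +4.
The complex ion is anionic, so lead takes the -ate form plumbate(IV).

potassium azidoisothiocyanatodioxalatoplumbate(IV)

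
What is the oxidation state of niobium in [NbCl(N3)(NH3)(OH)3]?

No counter-ion: the bracketed complex is neutral.
Ligand charges: 1×Cl = -1; 3×OH = -3; 1×NH3 neutral; 1×N3 = -1; sum -5.
Nb + (-5) = 0 ⇒ Nb is +5.

+5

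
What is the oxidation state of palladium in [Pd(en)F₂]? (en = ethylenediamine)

No counter-ion: the bracketed complex is neutral.
Ligand charges: 2×F = -2; 1×en neutral; sum -2.
Pd + (-2) = 0 ⇒ Pd is +2.

+2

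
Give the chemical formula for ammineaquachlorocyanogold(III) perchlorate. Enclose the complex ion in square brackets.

Ligands: 1 aqua (H2O, neutral), 1 ammine (NH3, neutral), 1 cyano (CN, -1), 1 chloro (Cl, -1). Ligand charge sum = -2.
Charge balance with perchlorate (-1) requires 1 complex ion per 1 perchlorate.

[AuCl(CN)(H2O)(NH3)]ClO4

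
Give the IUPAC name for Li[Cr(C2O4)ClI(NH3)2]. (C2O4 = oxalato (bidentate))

lithium diamminechloroiodooxalatochromate(III)

The 1 lithium counter-ion carries a total charge of +1, so each complex ion is 1−.
Ligand charges: 2×ammine (neutral), 1×chloro (-1 each), 1×oxalato (-2 each), 1×iodo (-1 each); total -4. So Cr + (-4) = 1−, giving Cr = +3.
Ligands are named alphabetically: ammine before chloro before iodo before oxalato.
The complex ion is anionic, so chromium takes the -ate form chromate(III).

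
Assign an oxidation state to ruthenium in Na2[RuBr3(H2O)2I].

2 sodium outside the brackets (+1 each) → the complex ion is 2−.
Ligand charges: 2×H2O neutral; 3×Br = -3; 1×I = -1; sum -4.
Ru + (-4) = 2− ⇒ Ru is +2.

+2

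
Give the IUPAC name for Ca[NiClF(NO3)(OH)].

calcium chlorofluorohydroxonitratonickelate(II)

The 1 calcium counter-ion carries a total charge of +2, so each complex ion is 2−.
Ligand charges: 1×fluoro (-1 each), 1×hydroxo (-1 each), 1×chloro (-1 each), 1×nitrato (-1 each); total -4. So Ni + (-4) = 2−, giving Ni = +2.
The complex ion is anionic, so nickel takes the -ate form nickelate(II).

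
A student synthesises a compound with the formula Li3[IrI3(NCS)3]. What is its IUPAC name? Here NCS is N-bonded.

lithium triiodotriisothiocyanatoiridate(III)

The 3 lithium counter-ions carry a total charge of +3, so each complex ion is 3−.
Ligand charges: 3×isothiocyanato (-1 each), 3×iodo (-1 each); total -6. So Ir + (-6) = 3−, giving Ir = +3.
Ligands are named alphabetically: iodo before isothiocyanato.
The complex ion is anionic, so iridium takes the -ate form iridate(III).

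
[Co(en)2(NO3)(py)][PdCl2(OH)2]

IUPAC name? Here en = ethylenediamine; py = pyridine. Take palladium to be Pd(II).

Both ions are complex: the cation is named first with the plain metal name, the anion second with the -ate form; each ion's ligands are alphabetised independently.
Pd is given as +2; the anion's ligand charges sum to -4, so the complex anion is 2−.
A 1:1 salt means the cation carries the equal and opposite charge, 2+.
Cation: ligand charges sum to -1; for the ion to be 2+, Co = +3.

bis(ethylenediamine)nitrato(pyridine)cobalt(III) dichlorodihydroxopalladate(II)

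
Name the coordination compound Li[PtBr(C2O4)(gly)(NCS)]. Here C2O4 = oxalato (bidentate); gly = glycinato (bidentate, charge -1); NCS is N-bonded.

The 1 lithium counter-ion carries a total charge of +1, so each complex ion is 1−.
Ligand charges: 1×oxalato (-2 each), 1×glycinato (-1 each), 1×isothiocyanato (-1 each), 1×bromo (-1 each); total -5. So Pt + (-5) = 1−, giving Pt = +4.
The complex ion is anionic, so platinum takes the -ate form platinate(IV).

lithium bromo(glycinato)isothiocyanatooxalatoplatinate(IV)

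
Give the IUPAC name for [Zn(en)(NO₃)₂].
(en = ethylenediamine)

(ethylenediamine)dinitratozinc(II)

There is no counter-ion, so the complex is neutral overall.
Ligand charges: 2×nitrato (-1 each), 1×ethylenediamine (neutral); total -2. So Zn + (-2) = 0, giving Zn = +2.
Ligands are named alphabetically: ethylenediamine before nitrato.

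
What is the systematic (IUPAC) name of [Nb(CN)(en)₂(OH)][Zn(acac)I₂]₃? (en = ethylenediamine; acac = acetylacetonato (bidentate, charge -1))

cyanobis(ethylenediamine)hydroxoniobium(V) (acetylacetonato)diiodozincate(II)

Zinc is always +2 in its complexes; the anion's ligand charges sum to -3, so the complex anion is 1−.
With 3 anions per cation, the cation must be 3×1 = 3+.
Cation: ligand charges sum to -2; for the ion to be 3+, Nb = +5.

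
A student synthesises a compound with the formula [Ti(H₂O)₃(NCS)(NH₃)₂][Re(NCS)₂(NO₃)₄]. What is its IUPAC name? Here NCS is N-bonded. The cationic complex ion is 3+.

The complex cation is given as 3+; its ligand charges sum to -1, so Ti = +4.
A 1:1 salt means the anion carries the equal and opposite charge, 3−.
Anion: ligand charges sum to -6; for the ion to be 3−, Re = +3.

diamminetriaquaisothiocyanatotitanium(IV) diisothiocyanatotetranitratorhenate(III)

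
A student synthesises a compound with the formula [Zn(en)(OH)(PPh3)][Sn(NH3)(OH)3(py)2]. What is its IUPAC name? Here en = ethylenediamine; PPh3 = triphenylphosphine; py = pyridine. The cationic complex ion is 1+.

(ethylenediamine)hydroxo(triphenylphosphine)zinc(II) amminetrihydroxobis(pyridine)stannate(II)

Both ions are complex: the cation is named first with the plain metal name, the anion second with the -ate form; each ion's ligands are alphabetised independently.
The complex cation is given as 1+; its ligand charges sum to -1, so Zn = +2.
A 1:1 salt means the anion carries the equal and opposite charge, 1−.
Anion: ligand charges sum to -3; for the ion to be 1−, Sn = +2.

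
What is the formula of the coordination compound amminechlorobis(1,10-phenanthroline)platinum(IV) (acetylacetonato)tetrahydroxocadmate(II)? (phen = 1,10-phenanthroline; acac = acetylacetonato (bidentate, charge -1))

[PtCl(NH3)(phen)2][Cd(acac)(OH)4]

Cation [Pt…]: ligand charges -1, Pt(IV) ⇒ ion charge 3+.
Anion [Cd…]: ligand charges -5, Cd(II) ⇒ ion charge 3−.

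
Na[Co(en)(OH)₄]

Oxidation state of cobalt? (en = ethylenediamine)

+3

1 sodium outside the brackets (+1 each) → the complex ion is 1−.
Ligand charges: 4×OH = -4; 1×en neutral; sum -4.
Co + (-4) = 1− ⇒ Co is +3.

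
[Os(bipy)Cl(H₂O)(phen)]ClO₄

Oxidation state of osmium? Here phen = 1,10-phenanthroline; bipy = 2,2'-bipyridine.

+2

1 perchlorate outside the brackets (-1 each) → the complex ion is 1+.
Ligand charges: 1×H2O neutral; 1×phen neutral; 1×Cl = -1; 1×bipy neutral; sum -1.
Os + (-1) = 1+ ⇒ Os is +2.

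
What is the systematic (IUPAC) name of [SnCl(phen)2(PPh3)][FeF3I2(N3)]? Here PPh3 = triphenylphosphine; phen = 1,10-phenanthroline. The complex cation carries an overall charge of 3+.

chlorobis(1,10-phenanthroline)(triphenylphosphine)tin(IV) azidotrifluorodiiodoferrate(III)

Both ions are complex: the cation is named first with the plain metal name, the anion second with the -ate form; each ion's ligands are alphabetised independently.
The complex cation is given as 3+; its ligand charges sum to -1, so Sn = +4.
A 1:1 salt means the anion carries the equal and opposite charge, 3−.
Anion: ligand charges sum to -6; for the ion to be 3−, Fe = +3.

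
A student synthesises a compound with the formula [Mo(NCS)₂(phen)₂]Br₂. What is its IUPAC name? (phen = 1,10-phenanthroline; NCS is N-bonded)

diisothiocyanatobis(1,10-phenanthroline)molybdenum(IV) bromide

The 2 bromide counter-ions carry a total charge of -2, so each complex ion is 2+.
Ligand charges: 2×1,10-phenanthroline (neutral), 2×isothiocyanato (-1 each); total -2. So Mo + (-2) = 2+, giving Mo = +4.
Ligands are named alphabetically: isothiocyanato before phenanthroline.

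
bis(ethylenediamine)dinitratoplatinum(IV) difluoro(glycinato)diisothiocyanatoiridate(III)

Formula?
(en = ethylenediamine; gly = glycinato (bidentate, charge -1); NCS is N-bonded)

[Pt(en)2(NO3)2][IrF2(gly)(NCS)2]

Cation [Pt…]: ligand charges -2, Pt(IV) ⇒ ion charge 2+.
Anion [Ir…]: ligand charges -5, Ir(III) ⇒ ion charge 2−.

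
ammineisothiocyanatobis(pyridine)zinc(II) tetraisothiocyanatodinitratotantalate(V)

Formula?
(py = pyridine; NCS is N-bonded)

Cation [Zn…]: ligand charges -1, Zn(II) ⇒ ion charge 1+.
Anion [Ta…]: ligand charges -6, Ta(V) ⇒ ion charge 1−.

[Zn(NCS)(NH3)(py)2][Ta(NCS)4(NO3)2]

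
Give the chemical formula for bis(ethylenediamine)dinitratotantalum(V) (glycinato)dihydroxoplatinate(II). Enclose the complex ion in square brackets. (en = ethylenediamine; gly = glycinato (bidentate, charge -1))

Cation [Ta…]: ligand charges -2, Ta(V) ⇒ ion charge 3+.
Anion [Pt…]: ligand charges -3, Pt(II) ⇒ ion charge 1−.
One 3+ cation requires 3 of the 1− anion.

[Ta(en)2(NO3)2][Pt(gly)(OH)2]3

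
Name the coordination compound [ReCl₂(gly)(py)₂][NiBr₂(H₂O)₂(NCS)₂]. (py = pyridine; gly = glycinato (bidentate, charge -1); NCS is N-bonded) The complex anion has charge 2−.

Both ions are complex: the cation is named first with the plain metal name, the anion second with the -ate form; each ion's ligands are alphabetised independently.
The complex anion is given as 2−; its ligand charges sum to -4, so Ni = +2.
A 1:1 salt means the cation carries the equal and opposite charge, 2+.
Cation: ligand charges sum to -3; for the ion to be 2+, Re = +5.

dichloro(glycinato)bis(pyridine)rhenium(V) diaquadibromodiisothiocyanatonickelate(II)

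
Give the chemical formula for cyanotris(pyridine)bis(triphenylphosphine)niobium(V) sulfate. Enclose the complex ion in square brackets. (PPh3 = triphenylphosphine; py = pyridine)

Ligands: 1 cyano (CN, -1), 2 triphenylphosphine (PPh3, neutral), 3 pyridine (py, neutral). Ligand charge sum = -1.
Charge balance with sulfate (-2) requires 1 complex ion per 2 sulfate.

[Nb(CN)(PPh3)2(py)3](SO4)2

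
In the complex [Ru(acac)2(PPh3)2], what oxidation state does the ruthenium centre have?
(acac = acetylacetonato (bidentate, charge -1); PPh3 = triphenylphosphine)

+2

No counter-ion: the bracketed complex is neutral.
Ligand charges: 2×acac = -2; 2×PPh3 neutral; sum -2.
Ru + (-2) = 0 ⇒ Ru is +2.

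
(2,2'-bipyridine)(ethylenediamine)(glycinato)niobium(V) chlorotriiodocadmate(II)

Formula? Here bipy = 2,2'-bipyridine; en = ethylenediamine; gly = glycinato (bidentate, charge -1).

Cation [Nb…]: ligand charges -1, Nb(V) ⇒ ion charge 4+.
Anion [Cd…]: ligand charges -4, Cd(II) ⇒ ion charge 2−.
One 4+ cation requires 2 of the 2− anion.

[Nb(bipy)(en)(gly)][CdClI3]2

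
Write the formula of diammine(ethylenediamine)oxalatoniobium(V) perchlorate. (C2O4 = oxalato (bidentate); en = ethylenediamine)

Ligands: 1 oxalato (C2O4, -2), 1 ethylenediamine (en, neutral), 2 ammine (NH3, neutral). Ligand charge sum = -2.
Charge balance with perchlorate (-1) requires 1 complex ion per 3 perchlorate.

[Nb(C2O4)(en)(NH3)2](ClO4)3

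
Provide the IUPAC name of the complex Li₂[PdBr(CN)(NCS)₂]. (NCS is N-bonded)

The 2 lithium counter-ions carry a total charge of +2, so each complex ion is 2−.
Ligand charges: 2×isothiocyanato (-1 each), 1×cyano (-1 each), 1×bromo (-1 each); total -4. So Pd + (-4) = 2−, giving Pd = +2.
The complex ion is anionic, so palladium takes the -ate form palladate(II).

lithium bromocyanodiisothiocyanatopalladate(II)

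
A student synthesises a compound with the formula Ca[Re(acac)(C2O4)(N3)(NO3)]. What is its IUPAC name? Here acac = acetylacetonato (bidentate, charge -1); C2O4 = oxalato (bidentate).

The 1 calcium counter-ion carries a total charge of +2, so each complex ion is 2−.
Ligand charges: 1×nitrato (-1 each), 1×acetylacetonato (-1 each), 1×azido (-1 each), 1×oxalato (-2 each); total -5. So Re + (-5) = 2−, giving Re = +3.
Ligands are named alphabetically: acetylacetonato before azido before nitrato before oxalato.
The complex ion is anionic, so rhenium takes the -ate form rhenate(III).

calcium (acetylacetonato)azidonitratooxalatorhenate(III)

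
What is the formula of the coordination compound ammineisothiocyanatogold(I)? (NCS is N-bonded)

[Au(NCS)(NH3)]

Ligands: 1 isothiocyanato (NCS, -1), 1 ammine (NH3, neutral). Ligand charge sum = -1.
With Au in oxidation state +1, the complex ion is [Au...].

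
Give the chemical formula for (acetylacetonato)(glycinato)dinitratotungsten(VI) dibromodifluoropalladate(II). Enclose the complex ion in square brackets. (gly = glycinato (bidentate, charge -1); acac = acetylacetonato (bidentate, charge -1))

[W(acac)(gly)(NO3)2][PdBr2F2]

Cation [W…]: ligand charges -4, W(VI) ⇒ ion charge 2+.
Anion [Pd…]: ligand charges -4, Pd(II) ⇒ ion charge 2−.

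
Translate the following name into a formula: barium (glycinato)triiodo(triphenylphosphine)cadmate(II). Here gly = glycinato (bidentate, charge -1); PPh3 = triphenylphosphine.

Ba[Cd(gly)I3(PPh3)]

Ligands: 3 iodo (I, -1), 1 glycinato (gly, -1), 1 triphenylphosphine (PPh3, neutral). Ligand charge sum = -4.
With Cd in oxidation state +2, the complex ion is [Cd...]^2−.
Charge balance with barium (+2) requires 1 complex ion per 1 barium.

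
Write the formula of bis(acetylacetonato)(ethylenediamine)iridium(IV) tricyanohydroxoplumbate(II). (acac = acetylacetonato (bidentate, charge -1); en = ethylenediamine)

Cation [Ir…]: ligand charges -2, Ir(IV) ⇒ ion charge 2+.
Anion [Pb…]: ligand charges -4, Pb(II) ⇒ ion charge 2−.

[Ir(acac)2(en)][Pb(CN)3(OH)]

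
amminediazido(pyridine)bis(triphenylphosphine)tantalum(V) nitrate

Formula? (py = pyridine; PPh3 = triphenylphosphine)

Ligands: 2 azido (N3, -1), 1 pyridine (py, neutral), 2 triphenylphosphine (PPh3, neutral), 1 ammine (NH3, neutral). Ligand charge sum = -2.
With Ta in oxidation state +5, the complex ion is [Ta...]^3+.
Charge balance with nitrate (-1) requires 1 complex ion per 3 nitrate.

[Ta(N3)2(NH3)(PPh3)2(py)](NO3)3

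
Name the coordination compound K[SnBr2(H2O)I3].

potassium aquadibromotriiodostannate(IV)

The 1 potassium counter-ion carries a total charge of +1, so each complex ion is 1−.
Ligand charges: 2×bromo (-1 each), 3×iodo (-1 each), 1×aqua (neutral); total -5. So Sn + (-5) = 1−, giving Sn = +4.
Ligands are named alphabetically: aqua before bromo before iodo.
The complex ion is anionic, so tin takes the -ate form stannate(IV).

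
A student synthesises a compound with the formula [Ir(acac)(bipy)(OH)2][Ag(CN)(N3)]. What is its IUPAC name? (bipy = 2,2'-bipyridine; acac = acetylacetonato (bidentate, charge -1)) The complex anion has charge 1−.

The complex anion is given as 1−; its ligand charges sum to -2, so Ag = +1.
A 1:1 salt means the cation carries the equal and opposite charge, 1+.
Cation: ligand charges sum to -3; for the ion to be 1+, Ir = +4.

(acetylacetonato)(2,2'-bipyridine)dihydroxoiridium(IV) azidocyanoargentate(I)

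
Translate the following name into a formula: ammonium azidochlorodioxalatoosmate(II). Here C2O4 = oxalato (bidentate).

Ligands: 1 chloro (Cl, -1), 2 oxalato (C2O4, -2), 1 azido (N3, -1). Ligand charge sum = -6.
Charge balance with ammonium (+1) requires 1 complex ion per 4 ammonium.

(NH4)4[Os(C2O4)2Cl(N3)]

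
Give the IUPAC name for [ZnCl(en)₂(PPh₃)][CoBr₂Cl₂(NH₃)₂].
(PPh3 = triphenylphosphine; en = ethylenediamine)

Zinc is always +2 in its complexes; the cation's ligand charges sum to -1, so the complex cation is 1+.
A 1:1 salt means the anion carries the equal and opposite charge, 1−.
Anion: ligand charges sum to -4; for the ion to be 1−, Co = +3.

chlorobis(ethylenediamine)(triphenylphosphine)zinc(II) diamminedibromodichlorocobaltate(III)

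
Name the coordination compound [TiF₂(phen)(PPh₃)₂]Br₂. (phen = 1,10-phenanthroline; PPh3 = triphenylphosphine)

The 2 bromide counter-ions carry a total charge of -2, so each complex ion is 2+.
Ligand charges: 2×fluoro (-1 each), 1×1,10-phenanthroline (neutral), 2×triphenylphosphine (neutral); total -2. So Ti + (-2) = 2+, giving Ti = +4.
Ligands are named alphabetically: fluoro before phenanthroline before triphenylphosphine.

difluoro(1,10-phenanthroline)bis(triphenylphosphine)titanium(IV) bromide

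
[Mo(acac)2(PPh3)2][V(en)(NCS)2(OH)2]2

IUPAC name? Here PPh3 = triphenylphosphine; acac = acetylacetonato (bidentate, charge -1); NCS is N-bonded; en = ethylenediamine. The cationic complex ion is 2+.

Both ions are complex: the cation is named first with the plain metal name, the anion second with the -ate form; each ion's ligands are alphabetised independently.
The complex cation is given as 2+; its ligand charges sum to -2, so Mo = +4.
With 2 anions per cation, each anion must be 2/2 = 1−.
Anion: ligand charges sum to -4; for the ion to be 1−, V = +3.

bis(acetylacetonato)bis(triphenylphosphine)molybdenum(IV) (ethylenediamine)dihydroxodiisothiocyanatovanadate(III)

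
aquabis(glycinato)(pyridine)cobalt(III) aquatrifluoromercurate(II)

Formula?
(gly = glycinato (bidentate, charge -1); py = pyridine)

[Co(gly)2(H2O)(py)][HgF3(H2O)]

Cation [Co…]: ligand charges -2, Co(III) ⇒ ion charge 1+.
Anion [Hg…]: ligand charges -3, Hg(II) ⇒ ion charge 1−.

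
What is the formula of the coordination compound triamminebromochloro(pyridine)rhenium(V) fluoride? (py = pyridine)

[ReBrCl(NH3)3(py)]F3

Ligands: 3 ammine (NH3, neutral), 1 chloro (Cl, -1), 1 pyridine (py, neutral), 1 bromo (Br, -1). Ligand charge sum = -2.
With Re in oxidation state +5, the complex ion is [Re...]^3+.
Charge balance with fluoride (-1) requires 1 complex ion per 3 fluoride.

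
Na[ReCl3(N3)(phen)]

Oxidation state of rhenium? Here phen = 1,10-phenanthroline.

1 sodium outside the brackets (+1 each) → the complex ion is 1−.
Ligand charges: 1×N3 = -1; 3×Cl = -3; 1×phen neutral; sum -4.
Re + (-4) = 1− ⇒ Re is +3.

+3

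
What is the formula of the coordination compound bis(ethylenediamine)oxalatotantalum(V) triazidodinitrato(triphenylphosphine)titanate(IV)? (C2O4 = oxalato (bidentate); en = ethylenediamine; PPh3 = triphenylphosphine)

[Ta(C2O4)(en)2][Ti(N3)3(NO3)2(PPh3)]3

Cation [Ta…]: ligand charges -2, Ta(V) ⇒ ion charge 3+.
Anion [Ti…]: ligand charges -5, Ti(IV) ⇒ ion charge 1−.
One 3+ cation requires 3 of the 1− anion.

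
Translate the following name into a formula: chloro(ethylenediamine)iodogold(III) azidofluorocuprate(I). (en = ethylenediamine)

Cation [Au…]: ligand charges -2, Au(III) ⇒ ion charge 1+.
Anion [Cu…]: ligand charges -2, Cu(I) ⇒ ion charge 1−.

[AuCl(en)I][CuF(N3)]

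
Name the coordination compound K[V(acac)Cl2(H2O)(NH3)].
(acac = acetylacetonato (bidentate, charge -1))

The 1 potassium counter-ion carries a total charge of +1, so each complex ion is 1−.
Ligand charges: 1×ammine (neutral), 2×chloro (-1 each), 1×aqua (neutral), 1×acetylacetonato (-1 each); total -3. So V + (-3) = 1−, giving V = +2.
The complex ion is anionic, so vanadium takes the -ate form vanadate(II).

potassium (acetylacetonato)ammineaquadichlorovanadate(II)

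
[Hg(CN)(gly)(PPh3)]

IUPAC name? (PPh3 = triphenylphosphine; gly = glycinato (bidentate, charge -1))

There is no counter-ion, so the complex is neutral overall.
Ligand charges: 1×triphenylphosphine (neutral), 1×glycinato (-1 each), 1×cyano (-1 each); total -2. So Hg + (-2) = 0, giving Hg = +2.
Ligands are named alphabetically: cyano before glycinato before triphenylphosphine.

cyano(glycinato)(triphenylphosphine)mercury(II)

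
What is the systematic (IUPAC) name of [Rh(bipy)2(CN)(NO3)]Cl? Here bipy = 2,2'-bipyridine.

bis(2,2'-bipyridine)cyanonitratorhodium(III) chloride

The 1 chloride counter-ion carries a total charge of -1, so each complex ion is 1+.
Ligand charges: 2×2,2'-bipyridine (neutral), 1×cyano (-1 each), 1×nitrato (-1 each); total -2. So Rh + (-2) = 1+, giving Rh = +3.
Ligands are named alphabetically: bipyridine before cyano before nitrato.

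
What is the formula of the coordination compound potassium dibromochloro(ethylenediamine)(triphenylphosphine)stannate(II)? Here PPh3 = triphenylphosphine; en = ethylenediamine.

Ligands: 2 bromo (Br, -1), 1 triphenylphosphine (PPh3, neutral), 1 chloro (Cl, -1), 1 ethylenediamine (en, neutral). Ligand charge sum = -3.
Charge balance with potassium (+1) requires 1 complex ion per 1 potassium.

K[SnBr2Cl(en)(PPh3)]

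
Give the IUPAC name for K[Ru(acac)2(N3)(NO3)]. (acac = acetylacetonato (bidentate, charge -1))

The 1 potassium counter-ion carries a total charge of +1, so each complex ion is 1−.
Ligand charges: 1×nitrato (-1 each), 1×azido (-1 each), 2×acetylacetonato (-1 each); total -4. So Ru + (-4) = 1−, giving Ru = +3.
Ligands are named alphabetically: acetylacetonato before azido before nitrato.
The complex ion is anionic, so ruthenium takes the -ate form ruthenate(III).

potassium bis(acetylacetonato)azidonitratoruthenate(III)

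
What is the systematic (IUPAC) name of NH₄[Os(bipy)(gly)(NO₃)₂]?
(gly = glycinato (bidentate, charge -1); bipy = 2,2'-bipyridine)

The 1 ammonium counter-ion carries a total charge of +1, so each complex ion is 1−.
Ligand charges: 2×nitrato (-1 each), 1×glycinato (-1 each), 1×2,2'-bipyridine (neutral); total -3. So Os + (-3) = 1−, giving Os = +2.
Ligands are named alphabetically: bipyridine before glycinato before nitrato.
The complex ion is anionic, so osmium takes the -ate form osmate(II).

ammonium (2,2'-bipyridine)(glycinato)dinitratoosmate(II)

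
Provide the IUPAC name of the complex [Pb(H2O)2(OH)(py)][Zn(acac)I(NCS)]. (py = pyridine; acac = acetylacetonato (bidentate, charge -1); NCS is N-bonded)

Zinc is always +2 in its complexes; the anion's ligand charges sum to -3, so the complex anion is 1−.
A 1:1 salt means the cation carries the equal and opposite charge, 1+.
Cation: ligand charges sum to -1; for the ion to be 1+, Pb = +2.

diaquahydroxo(pyridine)lead(II) (acetylacetonato)iodoisothiocyanatozincate(II)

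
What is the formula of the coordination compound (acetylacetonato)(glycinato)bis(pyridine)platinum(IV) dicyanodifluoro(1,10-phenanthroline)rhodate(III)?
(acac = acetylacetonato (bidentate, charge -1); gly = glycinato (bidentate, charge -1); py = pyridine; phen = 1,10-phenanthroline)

[Pt(acac)(gly)(py)2][Rh(CN)2F2(phen)]2

Cation [Pt…]: ligand charges -2, Pt(IV) ⇒ ion charge 2+.
Anion [Rh…]: ligand charges -4, Rh(III) ⇒ ion charge 1−.
One 2+ cation requires 2 of the 1− anion.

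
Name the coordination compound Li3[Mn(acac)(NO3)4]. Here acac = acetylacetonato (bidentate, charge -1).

lithium (acetylacetonato)tetranitratomanganate(II)

The 3 lithium counter-ions carry a total charge of +3, so each complex ion is 3−.
Ligand charges: 1×acetylacetonato (-1 each), 4×nitrato (-1 each); total -5. So Mn + (-5) = 3−, giving Mn = +2.
Ligands are named alphabetically: acetylacetonato before nitrato.
The complex ion is anionic, so manganese takes the -ate form manganate(II).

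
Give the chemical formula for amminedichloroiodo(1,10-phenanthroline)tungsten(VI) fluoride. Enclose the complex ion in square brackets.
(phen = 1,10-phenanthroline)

Ligands: 1 ammine (NH3, neutral), 1 1,10-phenanthroline (phen, neutral), 1 iodo (I, -1), 2 chloro (Cl, -1). Ligand charge sum = -3.
With W in oxidation state +6, the complex ion is [W...]^3+.
Charge balance with fluoride (-1) requires 1 complex ion per 3 fluoride.

[WCl2I(NH3)(phen)]F3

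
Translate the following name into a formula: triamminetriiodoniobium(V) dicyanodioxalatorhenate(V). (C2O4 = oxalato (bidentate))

[NbI3(NH3)3][Re(C2O4)2(CN)2]2

Cation [Nb…]: ligand charges -3, Nb(V) ⇒ ion charge 2+.
Anion [Re…]: ligand charges -6, Re(V) ⇒ ion charge 1−.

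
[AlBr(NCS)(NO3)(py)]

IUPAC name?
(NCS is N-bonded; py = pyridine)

bromoisothiocyanatonitrato(pyridine)aluminium(III)

There is no counter-ion, so the complex is neutral overall.
Ligand charges: 1×nitrato (-1 each), 1×isothiocyanato (-1 each), 1×pyridine (neutral), 1×bromo (-1 each); total -3. So Al + (-3) = 0, giving Al = +3.
Ligands are named alphabetically: bromo before isothiocyanato before nitrato before pyridine.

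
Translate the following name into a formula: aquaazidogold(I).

Ligands: 1 aqua (H2O, neutral), 1 azido (N3, -1). Ligand charge sum = -1.
With Au in oxidation state +1, the complex ion is [Au...].

[Au(H2O)(N3)]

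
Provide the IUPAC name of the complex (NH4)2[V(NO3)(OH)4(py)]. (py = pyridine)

The 2 ammonium counter-ions carry a total charge of +2, so each complex ion is 2−.
Ligand charges: 4×hydroxo (-1 each), 1×pyridine (neutral), 1×nitrato (-1 each); total -5. So V + (-5) = 2−, giving V = +3.
The complex ion is anionic, so vanadium takes the -ate form vanadate(III).

ammonium tetrahydroxonitrato(pyridine)vanadate(III)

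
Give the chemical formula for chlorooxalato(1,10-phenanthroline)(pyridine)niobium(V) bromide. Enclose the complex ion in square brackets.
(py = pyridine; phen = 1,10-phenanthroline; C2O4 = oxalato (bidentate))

Ligands: 1 pyridine (py, neutral), 1 1,10-phenanthroline (phen, neutral), 1 oxalato (C2O4, -2), 1 chloro (Cl, -1). Ligand charge sum = -3.
Charge balance with bromide (-1) requires 1 complex ion per 2 bromide.

[Nb(C2O4)Cl(phen)(py)]Br2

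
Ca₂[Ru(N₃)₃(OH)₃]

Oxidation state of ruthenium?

2 calcium outside the brackets (+2 each) → the complex ion is 4−.
Ligand charges: 3×OH = -3; 3×N3 = -3; sum -6.
Ru + (-6) = 4− ⇒ Ru is +2.

+2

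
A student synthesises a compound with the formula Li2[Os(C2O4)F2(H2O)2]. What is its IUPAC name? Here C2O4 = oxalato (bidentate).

lithium diaquadifluorooxalatoosmate(II)

The 2 lithium counter-ions carry a total charge of +2, so each complex ion is 2−.
Ligand charges: 2×aqua (neutral), 2×fluoro (-1 each), 1×oxalato (-2 each); total -4. So Os + (-4) = 2−, giving Os = +2.
Ligands are named alphabetically: aqua before fluoro before oxalato.
The complex ion is anionic, so osmium takes the -ate form osmate(II).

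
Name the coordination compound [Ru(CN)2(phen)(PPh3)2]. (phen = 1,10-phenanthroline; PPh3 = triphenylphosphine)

dicyano(1,10-phenanthroline)bis(triphenylphosphine)ruthenium(II)

There is no counter-ion, so the complex is neutral overall.
Ligand charges: 1×1,10-phenanthroline (neutral), 2×cyano (-1 each), 2×triphenylphosphine (neutral); total -2. So Ru + (-2) = 0, giving Ru = +2.
Ligands are named alphabetically: cyano before phenanthroline before triphenylphosphine.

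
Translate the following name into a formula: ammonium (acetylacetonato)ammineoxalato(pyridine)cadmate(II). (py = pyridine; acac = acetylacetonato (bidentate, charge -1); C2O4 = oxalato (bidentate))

Ligands: 1 pyridine (py, neutral), 1 acetylacetonato (acac, -1), 1 oxalato (C2O4, -2), 1 ammine (NH3, neutral). Ligand charge sum = -3.
With Cd in oxidation state +2, the complex ion is [Cd...]^1−.
Charge balance with ammonium (+1) requires 1 complex ion per 1 ammonium.

NH4[Cd(acac)(C2O4)(NH3)(py)]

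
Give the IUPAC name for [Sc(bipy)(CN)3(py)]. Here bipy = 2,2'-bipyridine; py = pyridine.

(2,2'-bipyridine)tricyano(pyridine)scandium(III)

There is no counter-ion, so the complex is neutral overall.
Ligand charges: 3×cyano (-1 each), 1×2,2'-bipyridine (neutral), 1×pyridine (neutral); total -3. So Sc + (-3) = 0, giving Sc = +3.
Ligands are named alphabetically: bipyridine before cyano before pyridine.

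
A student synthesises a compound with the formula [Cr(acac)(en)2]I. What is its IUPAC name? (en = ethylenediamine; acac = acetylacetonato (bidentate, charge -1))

(acetylacetonato)bis(ethylenediamine)chromium(II) iodide

The 1 iodide counter-ion carries a total charge of -1, so each complex ion is 1+.
Ligand charges: 2×ethylenediamine (neutral), 1×acetylacetonato (-1 each); total -1. So Cr + (-1) = 1+, giving Cr = +2.
Ligands are named alphabetically: acetylacetonato before ethylenediamine.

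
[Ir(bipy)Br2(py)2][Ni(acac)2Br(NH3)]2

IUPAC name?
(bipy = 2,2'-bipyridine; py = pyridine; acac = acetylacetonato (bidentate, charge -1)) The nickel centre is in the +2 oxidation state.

(2,2'-bipyridine)dibromobis(pyridine)iridium(IV) bis(acetylacetonato)amminebromonickelate(II)

Ni is given as +2; the anion's ligand charges sum to -3, so the complex anion is 1−.
With 2 anions per cation, the cation must be 2×1 = 2+.
Cation: ligand charges sum to -2; for the ion to be 2+, Ir = +4.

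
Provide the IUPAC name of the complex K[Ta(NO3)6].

potassium hexanitratotantalate(V)

The 1 potassium counter-ion carries a total charge of +1, so each complex ion is 1−.
Ligand charges: 6×nitrato (-1 each); total -6. So Ta + (-6) = 1−, giving Ta = +5.
The complex ion is anionic, so tantalum takes the -ate form tantalate(V).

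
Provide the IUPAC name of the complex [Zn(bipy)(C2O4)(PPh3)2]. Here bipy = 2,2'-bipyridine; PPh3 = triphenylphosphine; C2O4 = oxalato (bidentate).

There is no counter-ion, so the complex is neutral overall.
Ligand charges: 1×2,2'-bipyridine (neutral), 2×triphenylphosphine (neutral), 1×oxalato (-2 each); total -2. So Zn + (-2) = 0, giving Zn = +2.
Ligands are named alphabetically: bipyridine before oxalato before triphenylphosphine.

(2,2'-bipyridine)oxalatobis(triphenylphosphine)zinc(II)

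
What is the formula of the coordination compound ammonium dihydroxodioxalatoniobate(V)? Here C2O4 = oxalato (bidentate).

NH4[Nb(C2O4)2(OH)2]

Ligands: 2 hydroxo (OH, -1), 2 oxalato (C2O4, -2). Ligand charge sum = -6.
Charge balance with ammonium (+1) requires 1 complex ion per 1 ammonium.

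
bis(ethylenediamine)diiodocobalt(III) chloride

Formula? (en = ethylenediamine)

Ligands: 2 ethylenediamine (en, neutral), 2 iodo (I, -1). Ligand charge sum = -2.
With Co in oxidation state +3, the complex ion is [Co...]^1+.
Charge balance with chloride (-1) requires 1 complex ion per 1 chloride.

[Co(en)2I2]Cl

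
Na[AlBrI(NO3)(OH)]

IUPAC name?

The 1 sodium counter-ion carries a total charge of +1, so each complex ion is 1−.
Ligand charges: 1×iodo (-1 each), 1×bromo (-1 each), 1×nitrato (-1 each), 1×hydroxo (-1 each); total -4. So Al + (-4) = 1−, giving Al = +3.
Ligands are named alphabetically: bromo before hydroxo before iodo before nitrato.
The complex ion is anionic, so aluminium takes the -ate form aluminate(III).

sodium bromohydroxoiodonitratoaluminate(III)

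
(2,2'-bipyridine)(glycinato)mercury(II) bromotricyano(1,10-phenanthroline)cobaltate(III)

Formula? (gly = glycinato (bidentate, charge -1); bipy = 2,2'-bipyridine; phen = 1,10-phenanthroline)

[Hg(bipy)(gly)][CoBr(CN)3(phen)]

Cation [Hg…]: ligand charges -1, Hg(II) ⇒ ion charge 1+.
Anion [Co…]: ligand charges -4, Co(III) ⇒ ion charge 1−.
One 1+ cation balances one 1− anion.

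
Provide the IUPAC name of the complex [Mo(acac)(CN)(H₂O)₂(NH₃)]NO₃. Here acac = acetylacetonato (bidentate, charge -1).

The 1 nitrate counter-ion carries a total charge of -1, so each complex ion is 1+.
Ligand charges: 1×cyano (-1 each), 1×ammine (neutral), 2×aqua (neutral), 1×acetylacetonato (-1 each); total -2. So Mo + (-2) = 1+, giving Mo = +3.
Ligands are named alphabetically: acetylacetonato before ammine before aqua before cyano.

(acetylacetonato)amminediaquacyanomolybdenum(III) nitrate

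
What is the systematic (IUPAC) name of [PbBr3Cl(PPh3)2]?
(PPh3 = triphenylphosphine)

tribromochlorobis(triphenylphosphine)lead(IV)

There is no counter-ion, so the complex is neutral overall.
Ligand charges: 3×bromo (-1 each), 2×triphenylphosphine (neutral), 1×chloro (-1 each); total -4. So Pb + (-4) = 0, giving Pb = +4.
Ligands are named alphabetically: bromo before chloro before triphenylphosphine.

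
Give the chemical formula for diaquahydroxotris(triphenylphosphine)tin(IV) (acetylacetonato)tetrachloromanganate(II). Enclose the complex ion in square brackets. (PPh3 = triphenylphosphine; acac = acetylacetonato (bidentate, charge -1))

Cation [Sn…]: ligand charges -1, Sn(IV) ⇒ ion charge 3+.
Anion [Mn…]: ligand charges -5, Mn(II) ⇒ ion charge 3−.

[Sn(H2O)2(OH)(PPh3)3][Mn(acac)Cl4]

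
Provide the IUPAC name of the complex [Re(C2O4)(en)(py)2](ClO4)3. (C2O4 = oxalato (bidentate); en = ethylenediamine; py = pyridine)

The 3 perchlorate counter-ions carry a total charge of -3, so each complex ion is 3+.
Ligand charges: 1×oxalato (-2 each), 1×ethylenediamine (neutral), 2×pyridine (neutral); total -2. So Re + (-2) = 3+, giving Re = +5.
Ligands are named alphabetically: ethylenediamine before oxalato before pyridine.

(ethylenediamine)oxalatobis(pyridine)rhenium(V) perchlorate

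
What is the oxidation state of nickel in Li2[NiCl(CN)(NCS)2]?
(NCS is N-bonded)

2 lithium outside the brackets (+1 each) → the complex ion is 2−.
Ligand charges: 1×Cl = -1; 2×NCS = -2; 1×CN = -1; sum -4.
Ni + (-4) = 2− ⇒ Ni is +2.

+2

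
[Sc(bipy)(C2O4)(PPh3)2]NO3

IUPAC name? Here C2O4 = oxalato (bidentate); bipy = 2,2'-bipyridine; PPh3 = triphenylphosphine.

The 1 nitrate counter-ion carries a total charge of -1, so each complex ion is 1+.
Ligand charges: 1×oxalato (-2 each), 1×2,2'-bipyridine (neutral), 2×triphenylphosphine (neutral); total -2. So Sc + (-2) = 1+, giving Sc = +3.
Ligands are named alphabetically: bipyridine before oxalato before triphenylphosphine.

(2,2'-bipyridine)oxalatobis(triphenylphosphine)scandium(III) nitrate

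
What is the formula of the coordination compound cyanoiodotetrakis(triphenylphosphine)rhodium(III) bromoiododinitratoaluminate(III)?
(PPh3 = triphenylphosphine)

[Rh(CN)I(PPh3)4][AlBrI(NO3)2]

Cation [Rh…]: ligand charges -2, Rh(III) ⇒ ion charge 1+.
Anion [Al…]: ligand charges -4, Al(III) ⇒ ion charge 1−.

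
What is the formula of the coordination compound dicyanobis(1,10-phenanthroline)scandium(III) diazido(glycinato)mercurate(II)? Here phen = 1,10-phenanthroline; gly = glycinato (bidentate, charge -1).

Cation [Sc…]: ligand charges -2, Sc(III) ⇒ ion charge 1+.
Anion [Hg…]: ligand charges -3, Hg(II) ⇒ ion charge 1−.

[Sc(CN)2(phen)2][Hg(gly)(N3)2]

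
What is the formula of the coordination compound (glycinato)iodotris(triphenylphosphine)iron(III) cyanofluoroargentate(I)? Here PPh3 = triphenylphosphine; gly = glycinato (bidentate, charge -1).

Cation [Fe…]: ligand charges -2, Fe(III) ⇒ ion charge 1+.
Anion [Ag…]: ligand charges -2, Ag(I) ⇒ ion charge 1−.
One 1+ cation balances one 1− anion.

[Fe(gly)I(PPh3)3][Ag(CN)F]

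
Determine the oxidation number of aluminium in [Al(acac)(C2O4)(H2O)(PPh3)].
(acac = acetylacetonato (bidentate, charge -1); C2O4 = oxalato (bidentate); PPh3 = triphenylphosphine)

+3

No counter-ion: the bracketed complex is neutral.
Ligand charges: 1×acac = -1; 1×C2O4 = -2; 1×PPh3 neutral; 1×H2O neutral; sum -3.
Al + (-3) = 0 ⇒ Al is +3.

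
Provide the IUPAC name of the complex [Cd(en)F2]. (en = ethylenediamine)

(ethylenediamine)difluorocadmium(II)

There is no counter-ion, so the complex is neutral overall.
Ligand charges: 1×ethylenediamine (neutral), 2×fluoro (-1 each); total -2. So Cd + (-2) = 0, giving Cd = +2.
Ligands are named alphabetically: ethylenediamine before fluoro.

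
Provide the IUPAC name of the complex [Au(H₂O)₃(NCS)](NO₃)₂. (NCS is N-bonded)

triaquaisothiocyanatogold(III) nitrate

The 2 nitrate counter-ions carry a total charge of -2, so each complex ion is 2+.
Ligand charges: 3×aqua (neutral), 1×isothiocyanato (-1 each); total -1. So Au + (-1) = 2+, giving Au = +3.
Ligands are named alphabetically: aqua before isothiocyanato.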